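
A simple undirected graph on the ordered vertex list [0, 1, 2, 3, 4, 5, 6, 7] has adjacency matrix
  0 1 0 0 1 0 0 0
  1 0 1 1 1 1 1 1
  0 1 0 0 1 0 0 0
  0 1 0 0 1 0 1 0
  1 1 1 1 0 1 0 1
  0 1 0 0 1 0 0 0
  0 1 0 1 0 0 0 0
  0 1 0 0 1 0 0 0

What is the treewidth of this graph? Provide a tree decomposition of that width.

The largest bag has 3 vertices, giving width 2; this decomposition certifies tw(G) ≤ 2. On the other hand G contains the 3-clique {0, 1, 4}. A clique must lie in a single bag of any decomposition, so no decomposition can have width below 2. Therefore the treewidth is 2.

Treewidth 2.
One optimal decomposition is:
Bags: B1 = {1, 4, 5}  B2 = {1, 2, 4}  B3 = {1, 3, 4}  B4 = {1, 4, 7}  B5 = {1, 3, 6}  B6 = {0, 1, 4}
Tree: B1–B2, B1–B3, B3–B4, B3–B5, B2–B6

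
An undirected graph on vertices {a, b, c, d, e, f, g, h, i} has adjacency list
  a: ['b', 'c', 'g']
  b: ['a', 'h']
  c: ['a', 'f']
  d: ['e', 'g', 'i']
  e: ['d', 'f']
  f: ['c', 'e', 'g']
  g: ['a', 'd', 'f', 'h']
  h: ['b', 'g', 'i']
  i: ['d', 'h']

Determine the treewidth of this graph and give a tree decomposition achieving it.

Treewidth 3.
One optimal decomposition is:
Bags: B1 = {d, e, f, i}  B2 = {d, f, g, i}  B3 = {f, g, h, i}  B4 = {c, f, g, h}  B5 = {a, c, g, h}  B6 = {a, b, c, h}
Tree: B1–B2, B2–B3, B3–B4, B4–B5, B5–B6

The largest bag has 4 vertices, giving width 3; this decomposition certifies tw(G) ≤ 3. For the lower bound: the 4 vertex sets {d,e,i}, {f}, {g}, {a,b,c,h} are disjoint, each induces a connected subgraph, and every pair is joined by at least one edge of G. Contracting each set to a single vertex therefore yields K_{4} as a minor, and since treewidth is minor-monotone, tw(G) ≥ tw(K_{4}) = 3. Therefore the treewidth is 3.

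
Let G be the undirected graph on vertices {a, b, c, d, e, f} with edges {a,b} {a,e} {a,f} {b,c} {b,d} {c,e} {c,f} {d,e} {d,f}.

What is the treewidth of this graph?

A width-3 tree decomposition is:
Bags: B1 = {b, c, e, f}  B2 = {b, d, e, f}  B3 = {a, b, e, f}
Tree: B1–B2, B2–B3
Every bag has size at most 4, so the width is 4 − 1 = 3 and tw(G) ≤ 3. For the lower bound: the 4 vertex sets {c,e}, {b,d}, {f}, {a} are disjoint, each induces a connected subgraph, and every pair is joined by at least one edge of G. Contracting each set to a single vertex therefore yields K_{4} as a minor, and since treewidth is minor-monotone, tw(G) ≥ tw(K_{4}) = 3. Therefore the treewidth is 3.

3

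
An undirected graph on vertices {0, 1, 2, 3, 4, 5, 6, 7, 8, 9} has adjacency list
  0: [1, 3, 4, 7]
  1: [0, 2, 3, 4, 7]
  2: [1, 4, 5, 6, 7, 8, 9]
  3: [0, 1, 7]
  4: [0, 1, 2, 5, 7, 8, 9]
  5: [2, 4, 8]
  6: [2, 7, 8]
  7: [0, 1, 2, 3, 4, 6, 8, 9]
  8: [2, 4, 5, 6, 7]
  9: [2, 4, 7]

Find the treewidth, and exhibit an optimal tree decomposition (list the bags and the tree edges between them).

Treewidth 3.
One such decomposition:
Bags: B1 = {2, 4, 7, 8}  B2 = {2, 4, 7, 9}  B3 = {1, 2, 4, 7}  B4 = {0, 1, 4, 7}  B5 = {2, 6, 7, 8}  B6 = {2, 4, 5, 8}  B7 = {0, 1, 3, 7}
Tree: B1–B2, B2–B3, B3–B4, B1–B5, B1–B6, B4–B7

Each bag holds 4 vertices, so the decomposition has width 3, which upper-bounds the treewidth. On the other hand G contains the 4-clique {2, 4, 5, 8}. A clique must lie in a single bag of any decomposition, so no decomposition can have width below 3. Hence tw(G) = 3 exactly.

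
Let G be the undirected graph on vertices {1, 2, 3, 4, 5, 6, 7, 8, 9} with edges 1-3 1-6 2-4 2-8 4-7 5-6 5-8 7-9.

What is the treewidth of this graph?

1

A width-1 tree decomposition is:
Bags: B1 = {1, 3}  B2 = {1, 6}  B3 = {5, 6}  B4 = {5, 8}  B5 = {2, 8}  B6 = {2, 4}  B7 = {4, 7}  B8 = {7, 9}
Tree: B1–B2, B2–B3, B3–B4, B4–B5, B5–B6, B6–B7, B7–B8
Each bag holds 2 vertices, so the decomposition has width 1, which upper-bounds the treewidth. G has an edge, so its treewidth is at least 1. Hence tw(G) = 1 exactly.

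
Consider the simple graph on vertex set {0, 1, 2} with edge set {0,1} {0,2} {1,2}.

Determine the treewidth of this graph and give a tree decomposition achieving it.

Treewidth 2.
One optimal decomposition is:
Bags: B1 = {0, 1, 2}
Tree: (single bag)

A single bag containing all 3 vertices is trivially a valid decomposition of width 2. Conversely, {0, 1, 2} is a clique of size 3, and the vertices of any clique must share a bag in every tree decomposition; so some bag has ≥ 3 vertices and tw(G) ≥ 2. The upper and lower bounds meet at 2, so that is the treewidth.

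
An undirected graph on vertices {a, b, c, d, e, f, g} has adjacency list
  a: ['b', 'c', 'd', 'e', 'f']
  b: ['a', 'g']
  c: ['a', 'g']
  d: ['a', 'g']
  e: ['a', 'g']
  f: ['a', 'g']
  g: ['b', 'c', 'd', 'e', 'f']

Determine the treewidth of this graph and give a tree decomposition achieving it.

Each bag holds 3 vertices, so the decomposition has width 2, which upper-bounds the treewidth. The edges a–b–g–e–a form a cycle, so G is not a tree and its treewidth is at least 2. Hence tw(G) = 2 exactly.

Treewidth 2.
One such decomposition:
Bags: B1 = {a, b, g}  B2 = {a, e, g}  B3 = {a, f, g}  B4 = {a, c, g}  B5 = {a, d, g}
Tree: B1–B2, B2–B3, B3–B4, B4–B5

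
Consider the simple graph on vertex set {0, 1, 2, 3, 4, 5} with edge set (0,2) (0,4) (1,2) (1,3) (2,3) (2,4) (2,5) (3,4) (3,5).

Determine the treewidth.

A width-2 tree decomposition is:
Bags: B1 = {2, 3, 5}  B2 = {2, 3, 4}  B3 = {0, 2, 4}  B4 = {1, 2, 3}
Tree: B1–B2, B2–B3, B2–B4
Each bag holds 3 vertices, so the decomposition has width 2, which upper-bounds the treewidth. On the other hand G contains the 3-clique {0, 2, 4}. A clique must lie in a single bag of any decomposition, so no decomposition can have width below 2. Hence tw(G) = 2 exactly.

2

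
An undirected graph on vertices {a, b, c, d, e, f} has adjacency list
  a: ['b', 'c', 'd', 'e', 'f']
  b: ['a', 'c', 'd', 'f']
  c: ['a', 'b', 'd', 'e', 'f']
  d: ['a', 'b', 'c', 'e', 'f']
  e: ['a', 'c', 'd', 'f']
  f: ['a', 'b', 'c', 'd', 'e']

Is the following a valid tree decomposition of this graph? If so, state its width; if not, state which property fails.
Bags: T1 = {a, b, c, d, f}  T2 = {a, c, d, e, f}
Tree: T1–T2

Every vertex of G appears in some bag (union = {a, b, c, d, e, f}); every edge is covered by a bag; and for each vertex v the set of bags containing v is connected in the bag tree. The decomposition is therefore valid. The largest bag has 5 vertices, so the width is 4.

Yes; width 4.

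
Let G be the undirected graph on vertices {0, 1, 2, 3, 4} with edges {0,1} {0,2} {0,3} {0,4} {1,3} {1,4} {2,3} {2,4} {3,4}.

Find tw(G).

3

A width-3 tree decomposition is:
Bags: B1 = {0, 2, 3, 4}  B2 = {0, 1, 3, 4}
Tree: B1–B2
The largest bag has 4 vertices, giving width 3; this decomposition certifies tw(G) ≤ 3. On the other hand G contains the 4-clique {0, 1, 3, 4}. A clique must lie in a single bag of any decomposition, so no decomposition can have width below 3. Therefore the treewidth is 3.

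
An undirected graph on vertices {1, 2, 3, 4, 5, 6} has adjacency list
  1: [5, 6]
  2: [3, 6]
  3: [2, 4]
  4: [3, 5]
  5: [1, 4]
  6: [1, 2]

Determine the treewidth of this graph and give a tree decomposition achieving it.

Treewidth 2.
One optimal decomposition is:
Bags: B1 = {1, 5, 6}  B2 = {2, 5, 6}  B3 = {2, 3, 5}  B4 = {3, 4, 5}
Tree: B1–B2, B2–B3, B3–B4

The largest bag has 3 vertices, giving width 2; this decomposition certifies tw(G) ≤ 2. Since 5–1–6–2–3–4–5 is a cycle in G, G is not acyclic. Forests are exactly the graphs of treewidth ≤ 1, so tw(G) ≥ 2. Combining the bounds, tw(G) = 2.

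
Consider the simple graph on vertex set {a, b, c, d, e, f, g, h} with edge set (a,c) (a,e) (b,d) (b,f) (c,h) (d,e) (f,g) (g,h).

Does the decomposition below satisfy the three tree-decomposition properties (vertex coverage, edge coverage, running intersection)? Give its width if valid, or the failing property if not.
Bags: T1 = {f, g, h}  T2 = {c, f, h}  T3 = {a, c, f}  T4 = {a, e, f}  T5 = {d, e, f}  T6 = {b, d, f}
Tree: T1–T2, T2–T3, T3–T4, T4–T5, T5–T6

Yes; width 2.

Vertex coverage: the bags together contain {a, b, c, d, e, f, g, h}, the full vertex set. Edge coverage: each edge of G has both endpoints in at least one bag. Running intersection: for every vertex, the bags containing it form a connected subtree. All three properties hold, so this is a valid tree decomposition of width max|bag| − 1 = 2, and hence tw(G) ≤ 2.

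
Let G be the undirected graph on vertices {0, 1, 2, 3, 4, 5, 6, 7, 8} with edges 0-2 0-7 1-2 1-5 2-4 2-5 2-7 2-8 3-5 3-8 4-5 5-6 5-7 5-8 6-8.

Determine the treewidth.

2

A width-2 tree decomposition is:
Bags: B1 = {2, 5, 8}  B2 = {2, 5, 7}  B3 = {5, 6, 8}  B4 = {3, 5, 8}  B5 = {0, 2, 7}  B6 = {2, 4, 5}  B7 = {1, 2, 5}
Tree: B1–B2, B1–B3, B3–B4, B2–B5, B1–B6, B6–B7
The largest bag has 3 vertices, giving width 2; this decomposition certifies tw(G) ≤ 2. For the lower bound, the 3 vertices {0, 2, 7} are pairwise adjacent, and any tree decomposition puts a clique entirely inside one bag — forcing width ≥ 2. Combining the bounds, tw(G) = 2.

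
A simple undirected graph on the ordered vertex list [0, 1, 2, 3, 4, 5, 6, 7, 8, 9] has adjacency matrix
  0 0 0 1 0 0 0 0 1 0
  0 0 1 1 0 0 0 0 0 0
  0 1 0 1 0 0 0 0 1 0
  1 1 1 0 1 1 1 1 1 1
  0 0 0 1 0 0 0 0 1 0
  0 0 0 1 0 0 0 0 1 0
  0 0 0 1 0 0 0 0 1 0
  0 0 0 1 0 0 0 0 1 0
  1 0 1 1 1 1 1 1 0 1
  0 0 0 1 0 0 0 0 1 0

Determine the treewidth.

A width-2 tree decomposition is:
Bags: B1 = {3, 8, 9}  B2 = {3, 7, 8}  B3 = {0, 3, 8}  B4 = {2, 3, 8}  B5 = {1, 2, 3}  B6 = {3, 5, 8}  B7 = {3, 4, 8}  B8 = {3, 6, 8}
Tree: B1–B2, B1–B3, B1–B4, B4–B5, B2–B6, B2–B7, B6–B8
Each bag holds 3 vertices, so the decomposition has width 2, which upper-bounds the treewidth. On the other hand G contains the 3-clique {0, 3, 8}. A clique must lie in a single bag of any decomposition, so no decomposition can have width below 2. The upper and lower bounds meet at 2, so that is the treewidth.

2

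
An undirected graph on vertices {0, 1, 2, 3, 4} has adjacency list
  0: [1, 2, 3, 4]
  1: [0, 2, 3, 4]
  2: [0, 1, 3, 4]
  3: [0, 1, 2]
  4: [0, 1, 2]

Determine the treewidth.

A width-3 tree decomposition is:
Bags: B1 = {0, 1, 2, 3}  B2 = {0, 1, 2, 4}
Tree: B1–B2
The largest bag has 4 vertices, giving width 3; this decomposition certifies tw(G) ≤ 3. Conversely, {0, 1, 2, 3} is a clique of size 4, and the vertices of any clique must share a bag in every tree decomposition; so some bag has ≥ 4 vertices and tw(G) ≥ 3. The upper and lower bounds meet at 3, so that is the treewidth.

3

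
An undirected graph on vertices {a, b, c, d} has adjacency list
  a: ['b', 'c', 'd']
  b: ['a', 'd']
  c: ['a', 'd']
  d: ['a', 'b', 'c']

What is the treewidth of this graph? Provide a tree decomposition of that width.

Each bag holds 3 vertices, so the decomposition has width 2, which upper-bounds the treewidth. On the other hand G contains the 3-clique {a, c, d}. A clique must lie in a single bag of any decomposition, so no decomposition can have width below 2. Hence tw(G) = 2 exactly.

Treewidth 2.
One optimal decomposition is:
Bags: B1 = {a, b, d}  B2 = {a, c, d}
Tree: B1–B2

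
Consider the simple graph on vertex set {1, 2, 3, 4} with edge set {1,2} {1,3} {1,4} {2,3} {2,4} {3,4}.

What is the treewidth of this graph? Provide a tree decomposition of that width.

With just one bag of size 4, the width is 4 − 1 = 3, so tw(G) ≤ 3. For the lower bound, the 4 vertices {1, 2, 3, 4} are pairwise adjacent, and any tree decomposition puts a clique entirely inside one bag — forcing width ≥ 3. Combining the bounds, tw(G) = 3.

Treewidth 3.
One such decomposition:
Bags: B1 = {1, 2, 3, 4}
Tree: (single bag)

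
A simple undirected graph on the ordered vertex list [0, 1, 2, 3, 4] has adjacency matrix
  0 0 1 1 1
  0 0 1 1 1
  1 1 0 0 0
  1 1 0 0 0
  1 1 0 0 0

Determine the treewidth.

A width-2 tree decomposition is:
Bags: B1 = {0, 1, 4}  B2 = {0, 1, 2}  B3 = {0, 1, 3}
Tree: B1–B2, B2–B3
Every bag has size at most 3, so the width is 3 − 1 = 2 and tw(G) ≤ 2. For the lower bound, G contains the cycle 0–4–1–2–0, so G is not a forest; only forests have treewidth ≤ 1, hence tw(G) ≥ 2. The upper and lower bounds meet at 2, so that is the treewidth.

2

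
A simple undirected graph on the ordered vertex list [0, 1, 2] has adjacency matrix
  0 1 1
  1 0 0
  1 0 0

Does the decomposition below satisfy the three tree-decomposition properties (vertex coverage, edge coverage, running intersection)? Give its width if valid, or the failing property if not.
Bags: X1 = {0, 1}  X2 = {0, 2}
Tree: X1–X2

Vertex coverage: the bags together contain {0, 1, 2}, the full vertex set. Edge coverage: each edge of G has both endpoints in at least one bag. Running intersection: for every vertex, the bags containing it form a connected subtree. All three properties hold, so this is a valid tree decomposition of width max|bag| − 1 = 1, and hence tw(G) ≤ 1.

Yes; width 1.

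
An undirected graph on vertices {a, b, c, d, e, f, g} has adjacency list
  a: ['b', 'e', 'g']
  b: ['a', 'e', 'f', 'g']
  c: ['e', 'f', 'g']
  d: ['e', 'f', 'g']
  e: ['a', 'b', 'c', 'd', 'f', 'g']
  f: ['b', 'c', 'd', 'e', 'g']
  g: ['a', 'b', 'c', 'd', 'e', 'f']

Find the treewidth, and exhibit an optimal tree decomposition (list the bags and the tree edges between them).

Every bag has size at most 4, so the width is 4 − 1 = 3 and tw(G) ≤ 3. On the other hand G contains the 4-clique {a, b, e, g}. A clique must lie in a single bag of any decomposition, so no decomposition can have width below 3. The upper and lower bounds meet at 3, so that is the treewidth.

Treewidth 3.
One such decomposition:
Bags: B1 = {b, e, f, g}  B2 = {d, e, f, g}  B3 = {c, e, f, g}  B4 = {a, b, e, g}
Tree: B1–B2, B2–B3, B1–B4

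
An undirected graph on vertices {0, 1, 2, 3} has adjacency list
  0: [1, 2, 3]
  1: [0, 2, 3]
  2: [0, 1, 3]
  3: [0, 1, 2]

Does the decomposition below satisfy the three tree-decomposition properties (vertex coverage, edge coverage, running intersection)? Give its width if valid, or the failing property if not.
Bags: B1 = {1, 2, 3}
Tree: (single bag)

No — vertex 0 appears in no bag.

A tree decomposition must satisfy three properties: every vertex lies in some bag; for every edge, both endpoints lie together in some bag; and for every vertex, the bags containing it form a connected subtree. Here vertex 0 appears in no bag, so the decomposition is invalid.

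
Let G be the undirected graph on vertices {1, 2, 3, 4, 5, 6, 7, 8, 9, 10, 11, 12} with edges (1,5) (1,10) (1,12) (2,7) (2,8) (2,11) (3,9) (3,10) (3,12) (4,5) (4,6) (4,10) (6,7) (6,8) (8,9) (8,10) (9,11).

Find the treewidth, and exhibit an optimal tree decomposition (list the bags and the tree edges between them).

Treewidth 3.
One such decomposition:
Bags: B1 = {1, 3, 5, 12}  B2 = {1, 3, 5, 10}  B3 = {3, 4, 5, 10}  B4 = {3, 4, 9, 10}  B5 = {4, 8, 9, 10}  B6 = {4, 6, 8, 9}  B7 = {6, 8, 9, 11}  B8 = {2, 6, 8, 11}  B9 = {2, 6, 7, 11}
Tree: B1–B2, B2–B3, B3–B4, B4–B5, B5–B6, B6–B7, B7–B8, B8–B9

The largest bag has 4 vertices, giving width 3; this decomposition certifies tw(G) ≤ 3. For the lower bound: the 4 vertex sets {1,5,12}, {3}, {10}, {4,6,8,9} are disjoint, each induces a connected subgraph, and every pair is joined by at least one edge of G. Contracting each set to a single vertex therefore yields K_{4} as a minor, and since treewidth is minor-monotone, tw(G) ≥ tw(K_{4}) = 3. The upper and lower bounds meet at 3, so that is the treewidth.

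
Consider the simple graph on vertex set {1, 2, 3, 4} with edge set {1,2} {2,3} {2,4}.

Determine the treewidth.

A width-1 tree decomposition is:
Bags: B1 = {1, 2}  B2 = {2, 4}  B3 = {2, 3}
Tree: B1–B2, B2–B3
Every bag has size at most 2, so the width is 2 − 1 = 1 and tw(G) ≤ 1. Any graph with an edge has treewidth ≥ 1, and G has the edge 1–2. Therefore the treewidth is 1.

1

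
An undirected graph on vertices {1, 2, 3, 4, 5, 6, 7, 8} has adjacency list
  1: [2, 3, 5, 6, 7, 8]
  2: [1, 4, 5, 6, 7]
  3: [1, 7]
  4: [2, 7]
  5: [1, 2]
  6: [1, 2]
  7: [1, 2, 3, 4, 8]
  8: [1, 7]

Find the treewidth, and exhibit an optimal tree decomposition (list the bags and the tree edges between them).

Treewidth 2.
One optimal decomposition is:
Bags: B1 = {1, 2, 6}  B2 = {1, 2, 7}  B3 = {2, 4, 7}  B4 = {1, 3, 7}  B5 = {1, 2, 5}  B6 = {1, 7, 8}
Tree: B1–B2, B2–B3, B2–B4, B2–B5, B4–B6

The largest bag has 3 vertices, giving width 2; this decomposition certifies tw(G) ≤ 2. For the lower bound, the 3 vertices {1, 7, 8} are pairwise adjacent, and any tree decomposition puts a clique entirely inside one bag — forcing width ≥ 2. The upper and lower bounds meet at 2, so that is the treewidth.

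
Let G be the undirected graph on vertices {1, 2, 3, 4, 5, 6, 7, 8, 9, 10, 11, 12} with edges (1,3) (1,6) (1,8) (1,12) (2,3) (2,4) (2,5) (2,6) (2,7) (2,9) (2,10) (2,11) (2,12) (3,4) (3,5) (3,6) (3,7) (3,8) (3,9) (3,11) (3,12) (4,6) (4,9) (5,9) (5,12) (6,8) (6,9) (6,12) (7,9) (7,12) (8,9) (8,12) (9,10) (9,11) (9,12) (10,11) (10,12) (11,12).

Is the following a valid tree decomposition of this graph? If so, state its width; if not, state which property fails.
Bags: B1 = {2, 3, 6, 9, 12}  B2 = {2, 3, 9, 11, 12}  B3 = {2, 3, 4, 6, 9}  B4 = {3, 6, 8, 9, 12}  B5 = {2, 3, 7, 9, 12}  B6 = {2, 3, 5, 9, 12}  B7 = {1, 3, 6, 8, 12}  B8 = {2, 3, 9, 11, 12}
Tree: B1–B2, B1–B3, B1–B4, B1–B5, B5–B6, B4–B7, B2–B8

A tree decomposition must satisfy three properties: every vertex lies in some bag; for every edge, both endpoints lie together in some bag; and for every vertex, the bags containing it form a connected subtree. Here vertex 10 appears in no bag, so the decomposition is invalid.

No — vertex 10 appears in no bag.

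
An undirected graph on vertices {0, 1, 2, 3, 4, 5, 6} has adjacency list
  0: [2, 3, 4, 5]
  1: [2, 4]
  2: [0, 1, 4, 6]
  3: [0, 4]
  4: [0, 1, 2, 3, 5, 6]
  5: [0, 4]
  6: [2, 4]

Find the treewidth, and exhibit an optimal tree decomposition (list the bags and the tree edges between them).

The largest bag has 3 vertices, giving width 2; this decomposition certifies tw(G) ≤ 2. On the other hand G contains the 3-clique {0, 2, 4}. A clique must lie in a single bag of any decomposition, so no decomposition can have width below 2. Therefore the treewidth is 2.

Treewidth 2.
One optimal decomposition is:
Bags: B1 = {0, 3, 4}  B2 = {0, 2, 4}  B3 = {1, 2, 4}  B4 = {2, 4, 6}  B5 = {0, 4, 5}
Tree: B1–B2, B2–B3, B2–B4, B2–B5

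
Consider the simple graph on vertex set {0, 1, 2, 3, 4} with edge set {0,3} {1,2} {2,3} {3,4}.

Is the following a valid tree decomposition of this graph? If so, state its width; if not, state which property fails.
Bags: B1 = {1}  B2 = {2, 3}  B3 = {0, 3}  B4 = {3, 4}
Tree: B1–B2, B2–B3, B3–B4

No — edge (2,1) lies in no bag.

A tree decomposition must satisfy three properties: every vertex lies in some bag; for every edge, both endpoints lie together in some bag; and for every vertex, the bags containing it form a connected subtree. Here edge (2,1) lies in no bag, so the decomposition is invalid.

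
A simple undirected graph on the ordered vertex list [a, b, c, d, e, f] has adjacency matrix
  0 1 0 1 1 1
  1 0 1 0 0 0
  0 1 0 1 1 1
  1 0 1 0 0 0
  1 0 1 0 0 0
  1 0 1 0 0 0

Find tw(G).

A width-2 tree decomposition is:
Bags: B1 = {a, b, c}  B2 = {a, c, e}  B3 = {a, c, f}  B4 = {a, c, d}
Tree: B1–B2, B2–B3, B3–B4
Each bag holds 3 vertices, so the decomposition has width 2, which upper-bounds the treewidth. The edges c–b–a–e–c form a cycle, so G is not a tree and its treewidth is at least 2. Therefore the treewidth is 2.

2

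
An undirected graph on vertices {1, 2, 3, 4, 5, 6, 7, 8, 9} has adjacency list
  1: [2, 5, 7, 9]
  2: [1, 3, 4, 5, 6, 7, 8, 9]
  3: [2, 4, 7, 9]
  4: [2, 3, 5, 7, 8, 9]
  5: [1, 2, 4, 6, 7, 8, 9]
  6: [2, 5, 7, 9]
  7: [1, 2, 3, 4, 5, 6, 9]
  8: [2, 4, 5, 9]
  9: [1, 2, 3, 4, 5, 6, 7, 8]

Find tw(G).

4

A width-4 tree decomposition is:
Bags: B1 = {2, 3, 4, 7, 9}  B2 = {2, 4, 5, 7, 9}  B3 = {2, 5, 6, 7, 9}  B4 = {2, 4, 5, 8, 9}  B5 = {1, 2, 5, 7, 9}
Tree: B1–B2, B2–B3, B2–B4, B2–B5
Each bag holds 5 vertices, so the decomposition has width 4, which upper-bounds the treewidth. Conversely, {2, 3, 4, 7, 9} is a clique of size 5, and the vertices of any clique must share a bag in every tree decomposition; so some bag has ≥ 5 vertices and tw(G) ≥ 4. Combining the bounds, tw(G) = 4.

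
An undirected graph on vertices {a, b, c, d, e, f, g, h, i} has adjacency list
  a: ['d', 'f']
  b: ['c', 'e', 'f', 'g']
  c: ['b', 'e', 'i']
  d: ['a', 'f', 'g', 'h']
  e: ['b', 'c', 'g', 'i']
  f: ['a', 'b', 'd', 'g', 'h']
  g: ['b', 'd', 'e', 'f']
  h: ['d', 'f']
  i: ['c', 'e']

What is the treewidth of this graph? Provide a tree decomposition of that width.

Treewidth 2.
One such decomposition:
Bags: B1 = {d, f, g}  B2 = {b, f, g}  B3 = {b, e, g}  B4 = {d, f, h}  B5 = {b, c, e}  B6 = {c, e, i}  B7 = {a, d, f}
Tree: B1–B2, B2–B3, B1–B4, B3–B5, B5–B6, B4–B7

The largest bag has 3 vertices, giving width 2; this decomposition certifies tw(G) ≤ 2. On the other hand G contains the 3-clique {b, e, g}. A clique must lie in a single bag of any decomposition, so no decomposition can have width below 2. Hence tw(G) = 2 exactly.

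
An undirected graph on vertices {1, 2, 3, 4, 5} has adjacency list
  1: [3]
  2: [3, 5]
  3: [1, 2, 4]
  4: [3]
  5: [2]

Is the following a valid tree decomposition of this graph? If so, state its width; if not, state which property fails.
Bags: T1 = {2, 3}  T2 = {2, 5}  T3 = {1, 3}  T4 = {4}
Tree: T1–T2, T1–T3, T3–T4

No — edge (3,4) lies in no bag.

A tree decomposition must satisfy three properties: every vertex lies in some bag; for every edge, both endpoints lie together in some bag; and for every vertex, the bags containing it form a connected subtree. Here edge (3,4) lies in no bag, so the decomposition is invalid.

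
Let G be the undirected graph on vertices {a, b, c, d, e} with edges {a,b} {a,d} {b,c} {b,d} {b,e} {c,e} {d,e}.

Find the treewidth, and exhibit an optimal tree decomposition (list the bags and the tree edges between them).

Every bag has size at most 3, so the width is 3 − 1 = 2 and tw(G) ≤ 2. For the lower bound, the 3 vertices {b, d, e} are pairwise adjacent, and any tree decomposition puts a clique entirely inside one bag — forcing width ≥ 2. Hence tw(G) = 2 exactly.

Treewidth 2.
One such decomposition:
Bags: B1 = {b, d, e}  B2 = {a, b, d}  B3 = {b, c, e}
Tree: B1–B2, B1–B3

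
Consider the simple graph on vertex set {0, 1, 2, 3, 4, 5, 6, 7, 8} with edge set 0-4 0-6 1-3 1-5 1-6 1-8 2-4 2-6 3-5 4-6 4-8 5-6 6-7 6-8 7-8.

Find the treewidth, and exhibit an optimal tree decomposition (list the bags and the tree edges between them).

Treewidth 2.
One optimal decomposition is:
Bags: B1 = {1, 6, 8}  B2 = {4, 6, 8}  B3 = {1, 5, 6}  B4 = {6, 7, 8}  B5 = {1, 3, 5}  B6 = {0, 4, 6}  B7 = {2, 4, 6}
Tree: B1–B2, B1–B3, B2–B4, B3–B5, B2–B6, B2–B7

The largest bag has 3 vertices, giving width 2; this decomposition certifies tw(G) ≤ 2. For the lower bound, the 3 vertices {1, 3, 5} are pairwise adjacent, and any tree decomposition puts a clique entirely inside one bag — forcing width ≥ 2. Hence tw(G) = 2 exactly.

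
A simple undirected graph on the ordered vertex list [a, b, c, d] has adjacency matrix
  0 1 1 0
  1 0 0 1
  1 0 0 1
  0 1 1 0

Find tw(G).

A width-2 tree decomposition is:
Bags: B1 = {b, c, d}  B2 = {a, b, c}
Tree: B1–B2
Every bag has size at most 3, so the width is 3 − 1 = 2 and tw(G) ≤ 2. The edges b–d–c–a–b form a cycle, so G is not a tree and its treewidth is at least 2. Therefore the treewidth is 2.

2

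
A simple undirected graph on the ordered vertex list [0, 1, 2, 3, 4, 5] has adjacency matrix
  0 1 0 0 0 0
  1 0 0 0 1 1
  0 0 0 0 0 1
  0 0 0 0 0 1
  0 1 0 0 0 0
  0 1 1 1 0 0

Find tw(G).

1

A width-1 tree decomposition is:
Bags: B1 = {3, 5}  B2 = {1, 5}  B3 = {0, 1}  B4 = {1, 4}  B5 = {2, 5}
Tree: B1–B2, B2–B3, B3–B4, B1–B5
Each bag holds 2 vertices, so the decomposition has width 1, which upper-bounds the treewidth. Since G has at least one edge (e.g. 5–3), it is not an edgeless graph, so tw(G) ≥ 1. The upper and lower bounds meet at 1, so that is the treewidth.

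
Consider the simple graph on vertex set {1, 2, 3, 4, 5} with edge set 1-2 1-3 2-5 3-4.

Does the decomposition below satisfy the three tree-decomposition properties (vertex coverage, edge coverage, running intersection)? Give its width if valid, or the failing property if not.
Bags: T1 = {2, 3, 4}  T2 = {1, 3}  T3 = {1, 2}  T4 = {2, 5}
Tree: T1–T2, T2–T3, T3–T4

No — bags containing vertex 2 are not connected in the tree.

A tree decomposition must satisfy three properties: every vertex lies in some bag; for every edge, both endpoints lie together in some bag; and for every vertex, the bags containing it form a connected subtree. Here bags containing vertex 2 are not connected in the tree, so the decomposition is invalid.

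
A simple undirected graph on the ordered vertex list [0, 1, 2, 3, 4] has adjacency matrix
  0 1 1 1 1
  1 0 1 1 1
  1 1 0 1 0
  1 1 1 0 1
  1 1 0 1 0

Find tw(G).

A width-3 tree decomposition is:
Bags: B1 = {0, 1, 3, 4}  B2 = {0, 1, 2, 3}
Tree: B1–B2
The largest bag has 4 vertices, giving width 3; this decomposition certifies tw(G) ≤ 3. On the other hand G contains the 4-clique {0, 1, 2, 3}. A clique must lie in a single bag of any decomposition, so no decomposition can have width below 3. Combining the bounds, tw(G) = 3.

3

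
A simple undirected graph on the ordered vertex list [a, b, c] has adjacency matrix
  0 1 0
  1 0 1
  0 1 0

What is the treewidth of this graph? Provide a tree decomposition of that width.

Treewidth 1.
One such decomposition:
Bags: B1 = {b, c}  B2 = {a, b}
Tree: B1–B2

Each bag holds 2 vertices, so the decomposition has width 1, which upper-bounds the treewidth. Any graph with an edge has treewidth ≥ 1, and G has the edge b–c. Combining the bounds, tw(G) = 1.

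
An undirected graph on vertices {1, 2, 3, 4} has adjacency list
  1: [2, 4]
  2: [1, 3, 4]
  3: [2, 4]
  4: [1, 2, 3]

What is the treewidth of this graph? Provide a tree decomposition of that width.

Each bag holds 3 vertices, so the decomposition has width 2, which upper-bounds the treewidth. For the lower bound, the 3 vertices {1, 2, 4} are pairwise adjacent, and any tree decomposition puts a clique entirely inside one bag — forcing width ≥ 2. The upper and lower bounds meet at 2, so that is the treewidth.

Treewidth 2.
One optimal decomposition is:
Bags: B1 = {2, 3, 4}  B2 = {1, 2, 4}
Tree: B1–B2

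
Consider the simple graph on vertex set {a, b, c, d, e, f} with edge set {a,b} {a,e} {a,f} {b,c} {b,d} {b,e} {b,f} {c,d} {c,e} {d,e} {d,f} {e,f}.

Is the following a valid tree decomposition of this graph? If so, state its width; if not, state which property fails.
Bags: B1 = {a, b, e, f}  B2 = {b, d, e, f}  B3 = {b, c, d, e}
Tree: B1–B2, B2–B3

Yes; width 3.

Every vertex of G appears in some bag (union = {a, b, c, d, e, f}); every edge is covered by a bag; and for each vertex v the set of bags containing v is connected in the bag tree. The decomposition is therefore valid. The largest bag has 4 vertices, so the width is 3.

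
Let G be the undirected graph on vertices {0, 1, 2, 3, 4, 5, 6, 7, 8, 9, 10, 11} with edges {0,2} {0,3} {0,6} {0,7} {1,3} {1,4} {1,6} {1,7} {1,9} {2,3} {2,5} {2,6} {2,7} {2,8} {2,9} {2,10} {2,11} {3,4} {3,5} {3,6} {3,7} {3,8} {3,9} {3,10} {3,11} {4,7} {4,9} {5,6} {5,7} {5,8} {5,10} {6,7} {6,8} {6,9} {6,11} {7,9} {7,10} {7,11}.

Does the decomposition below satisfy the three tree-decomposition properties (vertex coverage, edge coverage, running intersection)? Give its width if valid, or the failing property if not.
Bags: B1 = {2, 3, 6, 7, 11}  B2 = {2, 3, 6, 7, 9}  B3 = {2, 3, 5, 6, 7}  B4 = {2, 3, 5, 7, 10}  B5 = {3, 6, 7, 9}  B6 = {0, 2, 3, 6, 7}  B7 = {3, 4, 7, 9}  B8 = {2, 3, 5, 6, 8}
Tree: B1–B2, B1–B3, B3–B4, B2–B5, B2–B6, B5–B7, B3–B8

A tree decomposition must satisfy three properties: every vertex lies in some bag; for every edge, both endpoints lie together in some bag; and for every vertex, the bags containing it form a connected subtree. Here vertex 1 appears in no bag, so the decomposition is invalid.

No — vertex 1 appears in no bag.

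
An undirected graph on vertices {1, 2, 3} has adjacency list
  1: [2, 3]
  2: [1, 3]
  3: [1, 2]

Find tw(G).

2

A width-2 tree decomposition is:
Bags: B1 = {1, 2, 3}
Tree: (single bag)
With just one bag of size 3, the width is 3 − 1 = 2, so tw(G) ≤ 2. Conversely, {1, 2, 3} is a clique of size 3, and the vertices of any clique must share a bag in every tree decomposition; so some bag has ≥ 3 vertices and tw(G) ≥ 2. Combining the bounds, tw(G) = 2.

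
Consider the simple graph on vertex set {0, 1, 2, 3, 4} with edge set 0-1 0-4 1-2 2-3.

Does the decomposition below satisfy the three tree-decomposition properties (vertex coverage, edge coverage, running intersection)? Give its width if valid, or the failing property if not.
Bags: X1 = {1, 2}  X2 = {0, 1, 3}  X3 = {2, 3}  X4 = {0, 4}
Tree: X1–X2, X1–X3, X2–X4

A tree decomposition must satisfy three properties: every vertex lies in some bag; for every edge, both endpoints lie together in some bag; and for every vertex, the bags containing it form a connected subtree. Here bags containing vertex 3 are not connected in the tree, so the decomposition is invalid.

No — bags containing vertex 3 are not connected in the tree.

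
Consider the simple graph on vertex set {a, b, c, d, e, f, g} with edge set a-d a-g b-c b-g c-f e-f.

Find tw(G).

1

A width-1 tree decomposition is:
Bags: B1 = {a, d}  B2 = {a, g}  B3 = {b, g}  B4 = {b, c}  B5 = {c, f}  B6 = {e, f}
Tree: B1–B2, B2–B3, B3–B4, B4–B5, B5–B6
Every bag has size at most 2, so the width is 2 − 1 = 1 and tw(G) ≤ 1. Any graph with an edge has treewidth ≥ 1, and G has the edge d–a. Hence tw(G) = 1 exactly.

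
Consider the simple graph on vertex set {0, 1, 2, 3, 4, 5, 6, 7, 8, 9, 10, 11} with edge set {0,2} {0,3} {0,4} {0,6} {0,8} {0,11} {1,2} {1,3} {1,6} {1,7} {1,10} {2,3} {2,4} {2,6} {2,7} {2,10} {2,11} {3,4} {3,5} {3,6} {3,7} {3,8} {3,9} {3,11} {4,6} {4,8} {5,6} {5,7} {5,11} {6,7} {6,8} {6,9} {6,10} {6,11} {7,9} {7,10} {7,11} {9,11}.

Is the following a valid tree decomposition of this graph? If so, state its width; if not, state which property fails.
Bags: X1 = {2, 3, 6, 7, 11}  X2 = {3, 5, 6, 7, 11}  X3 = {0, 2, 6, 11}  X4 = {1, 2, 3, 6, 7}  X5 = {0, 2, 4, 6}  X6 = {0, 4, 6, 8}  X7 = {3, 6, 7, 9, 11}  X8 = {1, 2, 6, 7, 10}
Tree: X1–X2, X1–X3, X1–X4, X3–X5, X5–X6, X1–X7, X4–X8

No — edge (3,0) lies in no bag.

A tree decomposition must satisfy three properties: every vertex lies in some bag; for every edge, both endpoints lie together in some bag; and for every vertex, the bags containing it form a connected subtree. Here edge (3,0) lies in no bag, so the decomposition is invalid.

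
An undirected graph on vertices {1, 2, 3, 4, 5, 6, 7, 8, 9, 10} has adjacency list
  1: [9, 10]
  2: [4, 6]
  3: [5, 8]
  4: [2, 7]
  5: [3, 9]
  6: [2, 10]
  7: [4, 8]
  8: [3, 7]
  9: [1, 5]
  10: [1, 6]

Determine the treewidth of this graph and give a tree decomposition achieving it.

Every bag has size at most 3, so the width is 3 − 1 = 2 and tw(G) ≤ 2. The edges 3–8–7–4–2–6–10–1–9–5–3 form a cycle, so G is not a tree and its treewidth is at least 2. Therefore the treewidth is 2.

Treewidth 2.
One optimal decomposition is:
Bags: B1 = {3, 7, 8}  B2 = {3, 4, 7}  B3 = {2, 3, 4}  B4 = {2, 3, 6}  B5 = {3, 6, 10}  B6 = {1, 3, 10}  B7 = {1, 3, 9}  B8 = {3, 5, 9}
Tree: B1–B2, B2–B3, B3–B4, B4–B5, B5–B6, B6–B7, B7–B8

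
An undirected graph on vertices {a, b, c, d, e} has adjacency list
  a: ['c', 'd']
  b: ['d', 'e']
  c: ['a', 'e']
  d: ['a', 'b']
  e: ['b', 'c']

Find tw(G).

A width-2 tree decomposition is:
Bags: B1 = {b, d, e}  B2 = {c, d, e}  B3 = {a, c, d}
Tree: B1–B2, B2–B3
The largest bag has 3 vertices, giving width 2; this decomposition certifies tw(G) ≤ 2. Since d–b–e–c–a–d is a cycle in G, G is not acyclic. Forests are exactly the graphs of treewidth ≤ 1, so tw(G) ≥ 2. Hence tw(G) = 2 exactly.

2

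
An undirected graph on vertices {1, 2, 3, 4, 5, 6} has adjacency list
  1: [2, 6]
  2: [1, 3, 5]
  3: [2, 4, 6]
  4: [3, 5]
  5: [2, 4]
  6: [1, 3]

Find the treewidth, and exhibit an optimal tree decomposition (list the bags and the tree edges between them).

Treewidth 2.
Bags: B1 = {1, 3, 6}  B2 = {1, 2, 3}  B3 = {2, 3, 4}  B4 = {2, 4, 5}
Tree: B1–B2, B2–B3, B3–B4

Each bag holds 3 vertices, so the decomposition has width 2, which upper-bounds the treewidth. The edges 6–1–2–3–6 form a cycle, so G is not a tree and its treewidth is at least 2. Combining the bounds, tw(G) = 2.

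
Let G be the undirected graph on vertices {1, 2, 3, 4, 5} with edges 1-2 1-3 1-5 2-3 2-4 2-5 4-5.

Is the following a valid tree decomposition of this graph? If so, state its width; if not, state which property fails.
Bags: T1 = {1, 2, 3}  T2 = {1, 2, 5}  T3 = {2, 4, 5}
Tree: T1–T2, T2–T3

Yes; width 2.

Checking the three conditions: (i) the bags cover all of {1, 2, 3, 4, 5}; (ii) for each edge, some bag contains both endpoints; (iii) the bags containing any fixed vertex form a subtree. All hold, so the decomposition is valid with width 3 − 1 = 2.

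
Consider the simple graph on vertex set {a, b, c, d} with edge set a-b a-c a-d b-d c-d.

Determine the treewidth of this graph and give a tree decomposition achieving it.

Treewidth 2.
One such decomposition:
Bags: B1 = {a, b, d}  B2 = {a, c, d}
Tree: B1–B2

Every bag has size at most 3, so the width is 3 − 1 = 2 and tw(G) ≤ 2. Conversely, {a, c, d} is a clique of size 3, and the vertices of any clique must share a bag in every tree decomposition; so some bag has ≥ 3 vertices and tw(G) ≥ 2. The upper and lower bounds meet at 2, so that is the treewidth.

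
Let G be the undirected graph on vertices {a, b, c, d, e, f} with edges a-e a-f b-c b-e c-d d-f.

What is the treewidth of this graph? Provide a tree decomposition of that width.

Treewidth 2.
One such decomposition:
Bags: B1 = {b, c, e}  B2 = {c, d, e}  B3 = {d, e, f}  B4 = {a, e, f}
Tree: B1–B2, B2–B3, B3–B4

Every bag has size at most 3, so the width is 3 − 1 = 2 and tw(G) ≤ 2. For the lower bound, G contains the cycle e–b–c–d–f–a–e, so G is not a forest; only forests have treewidth ≤ 1, hence tw(G) ≥ 2. Therefore the treewidth is 2.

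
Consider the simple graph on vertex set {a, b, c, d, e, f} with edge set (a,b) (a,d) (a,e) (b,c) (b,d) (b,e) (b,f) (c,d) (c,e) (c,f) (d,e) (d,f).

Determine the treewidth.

A width-3 tree decomposition is:
Bags: B1 = {b, c, d, f}  B2 = {b, c, d, e}  B3 = {a, b, d, e}
Tree: B1–B2, B2–B3
Every bag has size at most 4, so the width is 4 − 1 = 3 and tw(G) ≤ 3. On the other hand G contains the 4-clique {b, c, d, e}. A clique must lie in a single bag of any decomposition, so no decomposition can have width below 3. The upper and lower bounds meet at 3, so that is the treewidth.

3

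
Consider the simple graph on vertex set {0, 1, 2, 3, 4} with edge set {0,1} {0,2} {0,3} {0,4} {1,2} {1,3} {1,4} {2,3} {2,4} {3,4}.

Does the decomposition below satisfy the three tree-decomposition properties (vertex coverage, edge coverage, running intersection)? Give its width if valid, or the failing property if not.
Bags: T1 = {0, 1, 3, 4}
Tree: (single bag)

A tree decomposition must satisfy three properties: every vertex lies in some bag; for every edge, both endpoints lie together in some bag; and for every vertex, the bags containing it form a connected subtree. Here vertex 2 appears in no bag, so the decomposition is invalid.

No — vertex 2 appears in no bag.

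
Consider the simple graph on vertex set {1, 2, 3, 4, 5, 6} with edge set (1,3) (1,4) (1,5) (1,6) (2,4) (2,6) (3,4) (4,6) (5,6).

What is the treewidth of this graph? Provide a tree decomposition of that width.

The largest bag has 3 vertices, giving width 2; this decomposition certifies tw(G) ≤ 2. For the lower bound, the 3 vertices {1, 3, 4} are pairwise adjacent, and any tree decomposition puts a clique entirely inside one bag — forcing width ≥ 2. Combining the bounds, tw(G) = 2.

Treewidth 2.
Bags: B1 = {1, 3, 4}  B2 = {1, 4, 6}  B3 = {1, 5, 6}  B4 = {2, 4, 6}
Tree: B1–B2, B2–B3, B2–B4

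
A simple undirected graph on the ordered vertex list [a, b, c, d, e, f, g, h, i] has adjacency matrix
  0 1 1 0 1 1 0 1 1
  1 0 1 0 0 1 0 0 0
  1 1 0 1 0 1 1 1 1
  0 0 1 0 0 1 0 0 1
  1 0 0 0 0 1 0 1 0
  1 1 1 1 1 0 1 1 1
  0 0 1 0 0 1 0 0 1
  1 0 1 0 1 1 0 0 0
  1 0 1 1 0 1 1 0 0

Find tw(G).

A width-3 tree decomposition is:
Bags: B1 = {c, d, f, i}  B2 = {c, f, g, i}  B3 = {a, c, f, i}  B4 = {a, b, c, f}  B5 = {a, c, f, h}  B6 = {a, e, f, h}
Tree: B1–B2, B2–B3, B3–B4, B3–B5, B5–B6
Each bag holds 4 vertices, so the decomposition has width 3, which upper-bounds the treewidth. Conversely, {a, e, f, h} is a clique of size 4, and the vertices of any clique must share a bag in every tree decomposition; so some bag has ≥ 4 vertices and tw(G) ≥ 3. Hence tw(G) = 3 exactly.

3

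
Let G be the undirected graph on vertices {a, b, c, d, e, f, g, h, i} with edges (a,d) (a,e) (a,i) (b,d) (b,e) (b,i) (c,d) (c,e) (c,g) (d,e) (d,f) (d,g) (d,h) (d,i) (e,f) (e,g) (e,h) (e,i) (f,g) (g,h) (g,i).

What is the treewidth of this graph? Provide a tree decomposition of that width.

Treewidth 3.
One such decomposition:
Bags: B1 = {d, e, g, i}  B2 = {b, d, e, i}  B3 = {c, d, e, g}  B4 = {d, e, g, h}  B5 = {d, e, f, g}  B6 = {a, d, e, i}
Tree: B1–B2, B1–B3, B3–B4, B4–B5, B1–B6

The largest bag has 4 vertices, giving width 3; this decomposition certifies tw(G) ≤ 3. On the other hand G contains the 4-clique {d, e, g, h}. A clique must lie in a single bag of any decomposition, so no decomposition can have width below 3. Therefore the treewidth is 3.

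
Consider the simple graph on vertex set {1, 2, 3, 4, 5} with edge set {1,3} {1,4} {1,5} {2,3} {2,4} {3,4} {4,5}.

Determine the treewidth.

2

A width-2 tree decomposition is:
Bags: B1 = {1, 4, 5}  B2 = {1, 3, 4}  B3 = {2, 3, 4}
Tree: B1–B2, B2–B3
Each bag holds 3 vertices, so the decomposition has width 2, which upper-bounds the treewidth. Conversely, {1, 3, 4} is a clique of size 3, and the vertices of any clique must share a bag in every tree decomposition; so some bag has ≥ 3 vertices and tw(G) ≥ 2. Hence tw(G) = 2 exactly.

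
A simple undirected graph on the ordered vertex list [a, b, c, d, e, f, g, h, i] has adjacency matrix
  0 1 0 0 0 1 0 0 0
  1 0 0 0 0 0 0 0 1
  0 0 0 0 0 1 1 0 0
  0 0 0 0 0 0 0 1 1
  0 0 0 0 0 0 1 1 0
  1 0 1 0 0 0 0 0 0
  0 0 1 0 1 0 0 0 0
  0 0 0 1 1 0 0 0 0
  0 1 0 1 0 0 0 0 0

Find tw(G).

A width-2 tree decomposition is:
Bags: B1 = {c, f, g}  B2 = {e, f, g}  B3 = {e, f, h}  B4 = {d, f, h}  B5 = {d, f, i}  B6 = {b, f, i}  B7 = {a, b, f}
Tree: B1–B2, B2–B3, B3–B4, B4–B5, B5–B6, B6–B7
Every bag has size at most 3, so the width is 3 − 1 = 2 and tw(G) ≤ 2. The edges f–c–g–e–h–d–i–b–a–f form a cycle, so G is not a tree and its treewidth is at least 2. Hence tw(G) = 2 exactly.

2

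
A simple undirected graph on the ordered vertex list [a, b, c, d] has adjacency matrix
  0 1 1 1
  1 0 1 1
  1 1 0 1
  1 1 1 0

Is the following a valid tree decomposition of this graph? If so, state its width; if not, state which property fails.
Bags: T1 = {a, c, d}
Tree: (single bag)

A tree decomposition must satisfy three properties: every vertex lies in some bag; for every edge, both endpoints lie together in some bag; and for every vertex, the bags containing it form a connected subtree. Here vertex b appears in no bag, so the decomposition is invalid.

No — vertex b appears in no bag.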